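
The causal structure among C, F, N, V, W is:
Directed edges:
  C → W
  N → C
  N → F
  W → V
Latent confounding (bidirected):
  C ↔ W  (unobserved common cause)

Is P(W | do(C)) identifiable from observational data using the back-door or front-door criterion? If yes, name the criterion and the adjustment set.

P(W|do(C)): not identifiable (no BD/FD set).

desc(C)\{C}={V,W}; candidates ⊆ {F,N}.
C↔W: latent back-door arc(s) into C.
size 0: {}; under {} C still reaches {F,N,V,W} ∋ W.
size 1: {F}, {N}; under {F} C still reaches {N,V,W} ∋ W.
size 2: {F,N}; under {F,N} C still reaches {V,W} ∋ W.
C↔W cannot be blocked by any observed set — no back-door set.
No mediator lies on a directed C→…→W path.
Neither criterion identifies P(W|do(C)) in this graph.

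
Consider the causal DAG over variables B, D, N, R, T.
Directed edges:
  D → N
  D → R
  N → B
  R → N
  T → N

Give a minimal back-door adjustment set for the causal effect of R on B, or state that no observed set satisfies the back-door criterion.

R→B: minimal back-door set {D}.

desc(R)\{R}={B,N}; candidates ⊆ {D,T}.
size 0: {}; under {} R still reaches {B,D,N} ∋ B.
{D}: R⊥B given {D} in G with R→· removed — back-door holds.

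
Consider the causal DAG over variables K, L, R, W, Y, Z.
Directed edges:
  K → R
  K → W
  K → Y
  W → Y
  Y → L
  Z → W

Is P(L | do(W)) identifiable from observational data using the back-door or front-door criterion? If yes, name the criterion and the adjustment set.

P(L|do(W)): backdoor, adjust for {K}.

desc(W)\{W}={L,Y}; candidates ⊆ {K,R,Z}.
size 0: {}; under {} W still reaches {K,L,R,Y,Z} ∋ L.
{K}: W⊥L given {K} in G with W→· removed — back-door holds.
P(L|do(W)) = Σ_{K} P(L|W,K)·P(K).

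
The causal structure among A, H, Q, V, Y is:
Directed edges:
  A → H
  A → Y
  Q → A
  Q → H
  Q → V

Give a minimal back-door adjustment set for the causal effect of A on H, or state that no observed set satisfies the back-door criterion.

desc(A)\{A}={H,Y}; candidates ⊆ {Q,V}.
size 0: {}; under {} A still reaches {H,Q,V} ∋ H.
{Q}: A⊥H given {Q} in G with A→· removed — back-door holds.

A→H: minimal back-door set {Q}.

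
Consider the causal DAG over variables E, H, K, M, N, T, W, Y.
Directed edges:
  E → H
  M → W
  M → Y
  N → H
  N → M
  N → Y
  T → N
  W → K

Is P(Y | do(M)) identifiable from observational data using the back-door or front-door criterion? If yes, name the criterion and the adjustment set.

desc(M)\{M}={K,W,Y}; candidates ⊆ {E,H,N,T}.
size 0: {}; under {} M still reaches {H,N,T,Y} ∋ Y.
{N}: M⊥Y given {N} in G with M→· removed — back-door holds.
P(Y|do(M)) = Σ_{N} P(Y|M,N)·P(N).

P(Y|do(M)): backdoor, adjust for {N}.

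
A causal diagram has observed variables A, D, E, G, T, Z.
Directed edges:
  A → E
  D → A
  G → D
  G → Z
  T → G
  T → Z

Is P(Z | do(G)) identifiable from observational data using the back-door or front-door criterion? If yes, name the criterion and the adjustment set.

desc(G)\{G}={A,D,E,Z}; candidates ⊆ {T}.
size 0: {}; under {} G still reaches {T,Z} ∋ Z.
{T}: G⊥Z given {T} in G with G→· removed — back-door holds.
P(Z|do(G)) = Σ_{T} P(Z|G,T)·P(T).

P(Z|do(G)): backdoor, adjust for {T}.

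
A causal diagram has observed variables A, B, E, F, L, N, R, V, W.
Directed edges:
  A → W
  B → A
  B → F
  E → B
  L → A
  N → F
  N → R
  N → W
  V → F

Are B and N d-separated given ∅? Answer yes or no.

Yes — B ⊥ N | ∅.

Bayes-Ball from B | ∅ reaches {A,E,F,W}.
N ∉ reach(B|∅) ⇒ B ⊥ N | ∅.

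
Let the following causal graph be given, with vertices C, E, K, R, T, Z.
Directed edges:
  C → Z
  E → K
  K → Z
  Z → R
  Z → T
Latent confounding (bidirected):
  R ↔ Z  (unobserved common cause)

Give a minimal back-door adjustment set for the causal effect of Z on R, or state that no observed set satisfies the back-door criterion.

Z→R: no observed back-door set.

desc(Z)\{Z}={R,T}; candidates ⊆ {C,E,K}.
Z↔R: latent back-door arc(s) into Z.
size 0: {}; under {} Z still reaches {C,E,K,R} ∋ R.
size 1: {C}, {E}, {K}; under {C} Z still reaches {E,K,R} ∋ R.
size 2: {C,E}, {C,K}, {E,K}; under {C,E} Z still reaches {K,R} ∋ R.
Z↔R cannot be blocked by any observed set — no back-door set.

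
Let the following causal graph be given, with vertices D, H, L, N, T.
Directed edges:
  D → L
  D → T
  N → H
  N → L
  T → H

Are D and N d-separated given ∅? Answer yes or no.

Bayes-Ball from D | ∅ reaches {H,L,T}.
N ∉ reach(D|∅) ⇒ D ⊥ N | ∅.

Yes — D ⊥ N | ∅.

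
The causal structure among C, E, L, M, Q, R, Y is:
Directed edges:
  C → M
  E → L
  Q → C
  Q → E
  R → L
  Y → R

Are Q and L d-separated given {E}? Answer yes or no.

Bayes-Ball from Q | {E} reaches {C,M}.
L ∉ reach(Q|{E}) ⇒ Q ⊥ L | {E}.

Yes — Q ⊥ L | {E}.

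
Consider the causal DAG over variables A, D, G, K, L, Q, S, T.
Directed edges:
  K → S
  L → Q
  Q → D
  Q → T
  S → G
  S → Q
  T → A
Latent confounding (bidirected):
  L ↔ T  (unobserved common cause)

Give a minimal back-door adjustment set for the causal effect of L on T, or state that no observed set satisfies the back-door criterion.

L→T: no observed back-door set.

desc(L)\{L}={A,D,Q,T}; candidates ⊆ {G,K,S}.
L↔T: latent back-door arc(s) into L.
size 0: {}; under {} L still reaches {A,T} ∋ T.
size 1: {G}, {K}, {S}; under {G} L still reaches {A,T} ∋ T.
size 2: {G,K}, {G,S}, {K,S}; under {G,K} L still reaches {A,T} ∋ T.
L↔T cannot be blocked by any observed set — no back-door set.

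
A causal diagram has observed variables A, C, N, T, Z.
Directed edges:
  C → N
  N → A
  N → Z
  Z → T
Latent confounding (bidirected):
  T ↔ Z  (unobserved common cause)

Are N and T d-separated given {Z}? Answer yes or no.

Bayes-Ball from N | {Z} reaches {A,C,T}.
T ∈ reach(N|{Z}) ⇒ N ⊥̸ T | {Z}.

No — N and T are d-connected given {Z}.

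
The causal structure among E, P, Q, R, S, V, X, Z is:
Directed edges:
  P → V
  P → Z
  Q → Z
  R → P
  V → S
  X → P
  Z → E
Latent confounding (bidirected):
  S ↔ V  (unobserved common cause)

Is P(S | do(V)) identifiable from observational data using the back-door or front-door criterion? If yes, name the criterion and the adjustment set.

P(S|do(V)): not identifiable (no BD/FD set).

desc(V)\{V}={S}; candidates ⊆ {E,P,Q,R,X,Z}.
V↔S: latent back-door arc(s) into V.
size 0: {}; under {} V still reaches {E,P,R,S,X,Z} ∋ S.
size 1: {E}, {P}, {Q} …(+3); under {E} V still reaches {P,Q,R,S,X,Z} ∋ S.
size 2: {E,P}, {E,Q}, {E,R} …(+12); under {E,P} V still reaches {S} ∋ S.
V↔S cannot be blocked by any observed set — no back-door set.
No mediator lies on a directed V→…→S path.
Neither criterion identifies P(S|do(V)) in this graph.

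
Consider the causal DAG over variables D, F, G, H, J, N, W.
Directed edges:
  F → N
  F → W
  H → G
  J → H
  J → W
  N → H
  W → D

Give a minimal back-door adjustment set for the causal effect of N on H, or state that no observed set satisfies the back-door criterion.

desc(N)\{N}={G,H}; candidates ⊆ {D,F,J,W}.
∅: N⊥H given ∅ in G with N→· removed — back-door holds.

N→H: minimal back-door set ∅.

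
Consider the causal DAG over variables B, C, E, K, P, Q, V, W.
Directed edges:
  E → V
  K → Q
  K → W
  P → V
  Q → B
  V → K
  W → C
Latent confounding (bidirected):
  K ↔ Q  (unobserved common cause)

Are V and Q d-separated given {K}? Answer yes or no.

No — V and Q are d-connected given {K}.

Bayes-Ball from V | {K} reaches {B,E,P,Q}.
Q ∈ reach(V|{K}) ⇒ V ⊥̸ Q | {K}.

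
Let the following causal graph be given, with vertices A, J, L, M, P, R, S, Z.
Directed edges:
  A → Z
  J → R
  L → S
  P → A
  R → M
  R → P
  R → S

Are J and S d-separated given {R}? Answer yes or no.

Yes — J ⊥ S | {R}.

Bayes-Ball from J | {R} reaches ∅.
S ∉ reach(J|{R}) ⇒ J ⊥ S | {R}.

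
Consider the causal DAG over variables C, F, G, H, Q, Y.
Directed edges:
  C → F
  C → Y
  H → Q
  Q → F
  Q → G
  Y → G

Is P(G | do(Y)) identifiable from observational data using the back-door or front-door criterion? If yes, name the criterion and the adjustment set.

desc(Y)\{Y}={G}; candidates ⊆ {C,F,H,Q}.
∅: Y⊥G given ∅ in G with Y→· removed — back-door holds.
P(G|do(Y)) = P(G|Y) — no adjustment needed.

P(G|do(Y)): backdoor, adjust for ∅.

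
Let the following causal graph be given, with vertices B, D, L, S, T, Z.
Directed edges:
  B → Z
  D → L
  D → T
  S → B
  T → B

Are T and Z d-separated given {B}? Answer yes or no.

Yes — T ⊥ Z | {B}.

Bayes-Ball from T | {B} reaches {D,L,S}.
Z ∉ reach(T|{B}) ⇒ T ⊥ Z | {B}.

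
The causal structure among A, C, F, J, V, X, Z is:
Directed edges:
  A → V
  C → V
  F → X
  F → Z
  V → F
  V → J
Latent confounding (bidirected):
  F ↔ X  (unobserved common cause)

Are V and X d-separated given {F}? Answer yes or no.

No — V and X are d-connected given {F}.

Bayes-Ball from V | {F} reaches {A,C,J,X}.
X ∈ reach(V|{F}) ⇒ V ⊥̸ X | {F}.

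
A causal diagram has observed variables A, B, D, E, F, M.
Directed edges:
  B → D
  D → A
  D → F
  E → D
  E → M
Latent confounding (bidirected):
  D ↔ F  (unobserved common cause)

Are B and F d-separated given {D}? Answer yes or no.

No — B and F are d-connected given {D}.

Bayes-Ball from B | {D} reaches {E,F,M}.
F ∈ reach(B|{D}) ⇒ B ⊥̸ F | {D}.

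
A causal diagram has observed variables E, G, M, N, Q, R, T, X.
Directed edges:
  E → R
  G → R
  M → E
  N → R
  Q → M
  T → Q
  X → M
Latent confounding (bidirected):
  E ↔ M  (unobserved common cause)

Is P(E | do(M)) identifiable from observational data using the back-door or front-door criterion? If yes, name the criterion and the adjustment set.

P(E|do(M)): not identifiable (no BD/FD set).

desc(M)\{M}={E,R}; candidates ⊆ {G,N,Q,T,X}.
M↔E: latent back-door arc(s) into M.
size 0: {}; under {} M still reaches {E,Q,R,T,X} ∋ E.
size 1: {G}, {N}, {Q} …(+2); under {G} M still reaches {E,Q,R,T,X} ∋ E.
size 2: {G,N}, {G,Q}, {G,T} …(+7); under {G,N} M still reaches {E,Q,R,T,X} ∋ E.
M↔E cannot be blocked by any observed set — no back-door set.
No mediator lies on a directed M→…→E path.
Neither criterion identifies P(E|do(M)) in this graph.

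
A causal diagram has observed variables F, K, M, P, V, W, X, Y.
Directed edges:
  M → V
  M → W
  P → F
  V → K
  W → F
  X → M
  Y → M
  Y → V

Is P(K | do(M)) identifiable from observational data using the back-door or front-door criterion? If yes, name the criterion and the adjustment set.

P(K|do(M)): backdoor, adjust for {Y}.

desc(M)\{M}={F,K,V,W}; candidates ⊆ {P,X,Y}.
size 0: {}; under {} M still reaches {K,V,X,Y} ∋ K.
{Y}: M⊥K given {Y} in G with M→· removed — back-door holds.
P(K|do(M)) = Σ_{Y} P(K|M,Y)·P(Y).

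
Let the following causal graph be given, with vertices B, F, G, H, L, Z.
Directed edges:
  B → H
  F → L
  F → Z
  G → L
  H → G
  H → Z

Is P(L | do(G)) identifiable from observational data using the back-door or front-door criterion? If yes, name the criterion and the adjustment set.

desc(G)\{G}={L}; candidates ⊆ {B,F,H,Z}.
∅: G⊥L given ∅ in G with G→· removed — back-door holds.
P(L|do(G)) = P(L|G) — no adjustment needed.

P(L|do(G)): backdoor, adjust for ∅.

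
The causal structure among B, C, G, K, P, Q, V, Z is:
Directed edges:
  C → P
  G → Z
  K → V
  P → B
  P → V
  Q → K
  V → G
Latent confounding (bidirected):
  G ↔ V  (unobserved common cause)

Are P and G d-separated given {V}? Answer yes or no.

Bayes-Ball from P | {V} reaches {B,C,G,K,Q,Z}.
G ∈ reach(P|{V}) ⇒ P ⊥̸ G | {V}.

No — P and G are d-connected given {V}.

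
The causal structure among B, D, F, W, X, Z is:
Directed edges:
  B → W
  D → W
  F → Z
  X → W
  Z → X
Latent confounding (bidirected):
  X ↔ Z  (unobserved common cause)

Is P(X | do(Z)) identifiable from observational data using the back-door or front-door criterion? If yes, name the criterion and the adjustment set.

P(X|do(Z)): not identifiable (no BD/FD set).

desc(Z)\{Z}={W,X}; candidates ⊆ {B,D,F}.
Z↔X: latent back-door arc(s) into Z.
size 0: {}; under {} Z still reaches {F,W,X} ∋ X.
size 1: {B}, {D}, {F}; under {B} Z still reaches {F,W,X} ∋ X.
size 2: {B,D}, {B,F}, {D,F}; under {B,D} Z still reaches {F,W,X} ∋ X.
Z↔X cannot be blocked by any observed set — no back-door set.
No mediator lies on a directed Z→…→X path.
Neither criterion identifies P(X|do(Z)) in this graph.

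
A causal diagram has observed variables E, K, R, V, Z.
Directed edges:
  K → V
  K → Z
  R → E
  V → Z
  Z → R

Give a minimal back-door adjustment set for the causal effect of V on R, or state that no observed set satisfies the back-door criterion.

desc(V)\{V}={E,R,Z}; candidates ⊆ {K}.
size 0: {}; under {} V still reaches {E,K,R,Z} ∋ R.
{K}: V⊥R given {K} in G with V→· removed — back-door holds.

V→R: minimal back-door set {K}.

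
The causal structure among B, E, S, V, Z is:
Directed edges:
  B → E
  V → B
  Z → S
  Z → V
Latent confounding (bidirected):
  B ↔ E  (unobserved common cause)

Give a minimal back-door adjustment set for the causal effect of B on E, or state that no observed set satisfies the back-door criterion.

B→E: no observed back-door set.

desc(B)\{B}={E}; candidates ⊆ {S,V,Z}.
B↔E: latent back-door arc(s) into B.
size 0: {}; under {} B still reaches {E,S,V,Z} ∋ E.
size 1: {S}, {V}, {Z}; under {S} B still reaches {E,V,Z} ∋ E.
size 2: {S,V}, {S,Z}, {V,Z}; under {S,V} B still reaches {E} ∋ E.
B↔E cannot be blocked by any observed set — no back-door set.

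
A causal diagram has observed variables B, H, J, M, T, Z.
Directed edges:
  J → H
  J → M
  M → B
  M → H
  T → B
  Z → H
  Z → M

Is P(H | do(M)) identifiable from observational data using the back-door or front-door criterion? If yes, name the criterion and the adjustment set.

desc(M)\{M}={B,H}; candidates ⊆ {J,T,Z}.
size 0: {}; under {} M still reaches {H,J,Z} ∋ H.
size 1: {J}, {T}, {Z}; under {J} M still reaches {H,Z} ∋ H.
{J,Z}: M⊥H given {J,Z} in G with M→· removed — back-door holds.
P(H|do(M)) = Σ_{J,Z} P(H|M,J,Z)·P(J,Z).

P(H|do(M)): backdoor, adjust for {J, Z}.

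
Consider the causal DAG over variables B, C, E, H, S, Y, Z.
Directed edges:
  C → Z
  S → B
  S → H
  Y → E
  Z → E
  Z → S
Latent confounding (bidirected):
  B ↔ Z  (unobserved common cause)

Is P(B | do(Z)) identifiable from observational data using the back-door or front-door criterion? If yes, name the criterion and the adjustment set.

desc(Z)\{Z}={B,E,H,S}; candidates ⊆ {C,Y}.
Z↔B: latent back-door arc(s) into Z.
size 0: {}; under {} Z still reaches {B,C} ∋ B.
size 1: {C}, {Y}; under {C} Z still reaches {B} ∋ B.
size 2: {C,Y}; under {C,Y} Z still reaches {B} ∋ B.
Z↔B cannot be blocked by any observed set — no back-door set.
{S}: (i) intercepts every directed Z→B path; (ii) no back-door Z→{S}; (iii) {Z} blocks every back-door {S}→B. Front-door holds.
P(B|do(Z)) = Σ_{S} P(S|Z) Σ_{Z'} P(B|S,Z')P(Z').

P(B|do(Z)): frontdoor, adjust for {S}.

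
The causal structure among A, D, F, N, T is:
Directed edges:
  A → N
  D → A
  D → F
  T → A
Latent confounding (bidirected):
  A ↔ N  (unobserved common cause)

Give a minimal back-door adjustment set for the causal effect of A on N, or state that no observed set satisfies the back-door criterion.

desc(A)\{A}={N}; candidates ⊆ {D,F,T}.
A↔N: latent back-door arc(s) into A.
size 0: {}; under {} A still reaches {D,F,N,T} ∋ N.
size 1: {D}, {F}, {T}; under {D} A still reaches {N,T} ∋ N.
size 2: {D,F}, {D,T}, {F,T}; under {D,F} A still reaches {N,T} ∋ N.
A↔N cannot be blocked by any observed set — no back-door set.

A→N: no observed back-door set.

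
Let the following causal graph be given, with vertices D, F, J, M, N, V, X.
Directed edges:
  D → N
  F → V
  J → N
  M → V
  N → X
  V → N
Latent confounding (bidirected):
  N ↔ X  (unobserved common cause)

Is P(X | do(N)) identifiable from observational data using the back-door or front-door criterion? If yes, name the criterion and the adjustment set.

desc(N)\{N}={X}; candidates ⊆ {D,F,J,M,V}.
N↔X: latent back-door arc(s) into N.
size 0: {}; under {} N still reaches {D,F,J,M,V,X} ∋ X.
size 1: {D}, {F}, {J} …(+2); under {D} N still reaches {F,J,M,V,X} ∋ X.
size 2: {D,F}, {D,J}, {D,M} …(+7); under {D,F} N still reaches {J,M,V,X} ∋ X.
N↔X cannot be blocked by any observed set — no back-door set.
No mediator lies on a directed N→…→X path.
Neither criterion identifies P(X|do(N)) in this graph.

P(X|do(N)): not identifiable (no BD/FD set).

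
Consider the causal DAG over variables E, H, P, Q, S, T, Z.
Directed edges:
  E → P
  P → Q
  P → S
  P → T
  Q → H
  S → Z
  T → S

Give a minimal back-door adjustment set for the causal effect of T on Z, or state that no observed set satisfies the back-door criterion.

desc(T)\{T}={S,Z}; candidates ⊆ {E,H,P,Q}.
size 0: {}; under {} T still reaches {E,H,P,Q,S,Z} ∋ Z.
{P}: T⊥Z given {P} in G with T→· removed — back-door holds.

T→Z: minimal back-door set {P}.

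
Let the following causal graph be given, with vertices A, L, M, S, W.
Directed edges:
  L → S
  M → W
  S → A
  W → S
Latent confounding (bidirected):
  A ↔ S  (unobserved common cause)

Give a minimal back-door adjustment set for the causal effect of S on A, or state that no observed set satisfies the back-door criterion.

desc(S)\{S}={A}; candidates ⊆ {L,M,W}.
S↔A: latent back-door arc(s) into S.
size 0: {}; under {} S still reaches {A,L,M,W} ∋ A.
size 1: {L}, {M}, {W}; under {L} S still reaches {A,M,W} ∋ A.
size 2: {L,M}, {L,W}, {M,W}; under {L,M} S still reaches {A,W} ∋ A.
S↔A cannot be blocked by any observed set — no back-door set.

S→A: no observed back-door set.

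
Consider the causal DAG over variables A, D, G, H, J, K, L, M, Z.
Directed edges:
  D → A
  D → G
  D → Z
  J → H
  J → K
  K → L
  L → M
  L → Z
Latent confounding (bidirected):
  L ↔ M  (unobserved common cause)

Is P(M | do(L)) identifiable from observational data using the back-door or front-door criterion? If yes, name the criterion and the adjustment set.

P(M|do(L)): not identifiable (no BD/FD set).

desc(L)\{L}={M,Z}; candidates ⊆ {A,D,G,H,J,K}.
L↔M: latent back-door arc(s) into L.
size 0: {}; under {} L still reaches {H,J,K,M} ∋ M.
size 1: {A}, {D}, {G} …(+3); under {A} L still reaches {H,J,K,M} ∋ M.
size 2: {A,D}, {A,G}, {A,H} …(+12); under {A,D} L still reaches {H,J,K,M} ∋ M.
L↔M cannot be blocked by any observed set — no back-door set.
No mediator lies on a directed L→…→M path.
Neither criterion identifies P(M|do(L)) in this graph.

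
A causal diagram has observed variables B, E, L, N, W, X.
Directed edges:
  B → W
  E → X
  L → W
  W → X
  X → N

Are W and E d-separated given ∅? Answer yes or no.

Yes — W ⊥ E | ∅.

Bayes-Ball from W | ∅ reaches {B,L,N,X}.
E ∉ reach(W|∅) ⇒ W ⊥ E | ∅.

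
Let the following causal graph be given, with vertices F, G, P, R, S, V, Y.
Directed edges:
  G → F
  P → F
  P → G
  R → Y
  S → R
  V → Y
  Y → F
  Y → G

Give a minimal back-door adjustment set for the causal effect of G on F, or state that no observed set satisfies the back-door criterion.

G→F: minimal back-door set {P, Y}.

desc(G)\{G}={F}; candidates ⊆ {P,R,S,V,Y}.
size 0: {}; under {} G still reaches {F,P,R,S,V,Y} ∋ F.
size 1: {P}, {R}, {S} …(+2); under {P} G still reaches {F,R,S,V,Y} ∋ F.
{P,Y}: G⊥F given {P,Y} in G with G→· removed — back-door holds.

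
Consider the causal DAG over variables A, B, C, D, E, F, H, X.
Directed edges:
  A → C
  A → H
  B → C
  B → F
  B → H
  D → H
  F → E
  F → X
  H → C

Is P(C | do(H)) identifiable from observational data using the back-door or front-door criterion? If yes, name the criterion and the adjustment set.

desc(H)\{H}={C}; candidates ⊆ {A,B,D,E,F,X}.
size 0: {}; under {} H still reaches {A,B,C,D,E,F,X} ∋ C.
size 1: {A}, {B}, {D} …(+3); under {A} H still reaches {B,C,D,E,F,X} ∋ C.
{A,B}: H⊥C given {A,B} in G with H→· removed — back-door holds.
P(C|do(H)) = Σ_{A,B} P(C|H,A,B)·P(A,B).

P(C|do(H)): backdoor, adjust for {A, B}.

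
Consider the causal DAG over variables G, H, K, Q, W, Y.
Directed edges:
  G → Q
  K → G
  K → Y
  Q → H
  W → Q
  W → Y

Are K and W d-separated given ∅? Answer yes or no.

Bayes-Ball from K | ∅ reaches {G,H,Q,Y}.
W ∉ reach(K|∅) ⇒ K ⊥ W | ∅.

Yes — K ⊥ W | ∅.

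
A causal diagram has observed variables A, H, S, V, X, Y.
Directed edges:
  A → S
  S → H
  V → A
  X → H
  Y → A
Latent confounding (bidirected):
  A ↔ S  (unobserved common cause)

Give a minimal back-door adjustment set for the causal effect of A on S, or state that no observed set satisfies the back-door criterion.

desc(A)\{A}={H,S}; candidates ⊆ {V,X,Y}.
A↔S: latent back-door arc(s) into A.
size 0: {}; under {} A still reaches {H,S,V,Y} ∋ S.
size 1: {V}, {X}, {Y}; under {V} A still reaches {H,S,Y} ∋ S.
size 2: {V,X}, {V,Y}, {X,Y}; under {V,X} A still reaches {H,S,Y} ∋ S.
A↔S cannot be blocked by any observed set — no back-door set.

A→S: no observed back-door set.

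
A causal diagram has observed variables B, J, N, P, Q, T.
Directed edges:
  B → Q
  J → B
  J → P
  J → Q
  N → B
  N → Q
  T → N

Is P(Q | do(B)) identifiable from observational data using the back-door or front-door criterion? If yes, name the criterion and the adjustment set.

P(Q|do(B)): backdoor, adjust for {J, N}.

desc(B)\{B}={Q}; candidates ⊆ {J,N,P,T}.
size 0: {}; under {} B still reaches {J,N,P,Q,T} ∋ Q.
size 1: {J}, {N}, {P} …(+1); under {J} B still reaches {N,Q,T} ∋ Q.
{J,N}: B⊥Q given {J,N} in G with B→· removed — back-door holds.
P(Q|do(B)) = Σ_{J,N} P(Q|B,J,N)·P(J,N).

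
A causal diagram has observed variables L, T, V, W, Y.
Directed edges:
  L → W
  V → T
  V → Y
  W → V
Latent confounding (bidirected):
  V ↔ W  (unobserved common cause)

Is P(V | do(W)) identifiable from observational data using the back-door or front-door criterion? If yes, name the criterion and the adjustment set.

desc(W)\{W}={T,V,Y}; candidates ⊆ {L}.
W↔V: latent back-door arc(s) into W.
size 0: {}; under {} W still reaches {L,T,V,Y} ∋ V.
size 1: {L}; under {L} W still reaches {T,V,Y} ∋ V.
W↔V cannot be blocked by any observed set — no back-door set.
No mediator lies on a directed W→…→V path.
Neither criterion identifies P(V|do(W)) in this graph.

P(V|do(W)): not identifiable (no BD/FD set).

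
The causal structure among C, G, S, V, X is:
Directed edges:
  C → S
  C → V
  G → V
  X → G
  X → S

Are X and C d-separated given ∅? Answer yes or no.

Bayes-Ball from X | ∅ reaches {G,S,V}.
C ∉ reach(X|∅) ⇒ X ⊥ C | ∅.

Yes — X ⊥ C | ∅.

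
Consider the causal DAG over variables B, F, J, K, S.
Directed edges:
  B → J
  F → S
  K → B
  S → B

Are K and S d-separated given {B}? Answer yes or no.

No — K and S are d-connected given {B}.

Bayes-Ball from K | {B} reaches {F,S}.
S ∈ reach(K|{B}) ⇒ K ⊥̸ S | {B}.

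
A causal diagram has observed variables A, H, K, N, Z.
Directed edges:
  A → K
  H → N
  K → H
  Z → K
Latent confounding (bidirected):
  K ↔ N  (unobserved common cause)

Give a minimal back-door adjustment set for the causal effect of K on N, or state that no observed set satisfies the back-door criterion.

K→N: no observed back-door set.

desc(K)\{K}={H,N}; candidates ⊆ {A,Z}.
K↔N: latent back-door arc(s) into K.
size 0: {}; under {} K still reaches {A,N,Z} ∋ N.
size 1: {A}, {Z}; under {A} K still reaches {N,Z} ∋ N.
size 2: {A,Z}; under {A,Z} K still reaches {N} ∋ N.
K↔N cannot be blocked by any observed set — no back-door set.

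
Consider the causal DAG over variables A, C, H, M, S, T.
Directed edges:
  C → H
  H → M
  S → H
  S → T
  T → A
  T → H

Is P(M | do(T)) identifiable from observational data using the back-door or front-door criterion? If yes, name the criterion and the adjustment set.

desc(T)\{T}={A,H,M}; candidates ⊆ {C,S}.
size 0: {}; under {} T still reaches {H,M,S} ∋ M.
{S}: T⊥M given {S} in G with T→· removed — back-door holds.
P(M|do(T)) = Σ_{S} P(M|T,S)·P(S).

P(M|do(T)): backdoor, adjust for {S}.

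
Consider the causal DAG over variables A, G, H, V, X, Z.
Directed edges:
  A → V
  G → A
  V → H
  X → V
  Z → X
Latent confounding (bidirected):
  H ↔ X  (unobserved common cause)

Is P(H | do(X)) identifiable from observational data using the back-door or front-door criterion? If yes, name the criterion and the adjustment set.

desc(X)\{X}={H,V}; candidates ⊆ {A,G,Z}.
X↔H: latent back-door arc(s) into X.
size 0: {}; under {} X still reaches {H,Z} ∋ H.
size 1: {A}, {G}, {Z}; under {A} X still reaches {H,Z} ∋ H.
size 2: {A,G}, {A,Z}, {G,Z}; under {A,G} X still reaches {H,Z} ∋ H.
X↔H cannot be blocked by any observed set — no back-door set.
{V}: (i) intercepts every directed X→H path; (ii) no back-door X→{V}; (iii) {X} blocks every back-door {V}→H. Front-door holds.
P(H|do(X)) = Σ_{V} P(V|X) Σ_{X'} P(H|V,X')P(X').

P(H|do(X)): frontdoor, adjust for {V}.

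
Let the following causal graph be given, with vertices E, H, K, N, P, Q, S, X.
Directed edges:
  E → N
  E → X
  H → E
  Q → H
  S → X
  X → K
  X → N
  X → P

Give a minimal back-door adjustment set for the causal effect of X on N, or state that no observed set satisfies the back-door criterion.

desc(X)\{X}={K,N,P}; candidates ⊆ {E,H,Q,S}.
size 0: {}; under {} X still reaches {E,H,N,Q,S} ∋ N.
{E}: X⊥N given {E} in G with X→· removed — back-door holds.

X→N: minimal back-door set {E}.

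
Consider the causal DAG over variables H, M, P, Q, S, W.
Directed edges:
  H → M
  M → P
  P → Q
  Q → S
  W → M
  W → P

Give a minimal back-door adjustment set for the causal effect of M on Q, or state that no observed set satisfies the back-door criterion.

desc(M)\{M}={P,Q,S}; candidates ⊆ {H,W}.
size 0: {}; under {} M still reaches {H,P,Q,S,W} ∋ Q.
{W}: M⊥Q given {W} in G with M→· removed — back-door holds.

M→Q: minimal back-door set {W}.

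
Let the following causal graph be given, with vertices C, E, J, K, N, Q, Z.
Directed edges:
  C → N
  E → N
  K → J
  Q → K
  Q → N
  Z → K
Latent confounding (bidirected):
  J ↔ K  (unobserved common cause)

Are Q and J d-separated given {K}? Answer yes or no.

Bayes-Ball from Q | {K} reaches {J,N,Z}.
J ∈ reach(Q|{K}) ⇒ Q ⊥̸ J | {K}.

No — Q and J are d-connected given {K}.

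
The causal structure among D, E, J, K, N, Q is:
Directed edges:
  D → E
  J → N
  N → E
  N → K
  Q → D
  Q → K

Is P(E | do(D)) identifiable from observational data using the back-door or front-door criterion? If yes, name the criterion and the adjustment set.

desc(D)\{D}={E}; candidates ⊆ {J,K,N,Q}.
∅: D⊥E given ∅ in G with D→· removed — back-door holds.
P(E|do(D)) = P(E|D) — no adjustment needed.

P(E|do(D)): backdoor, adjust for ∅.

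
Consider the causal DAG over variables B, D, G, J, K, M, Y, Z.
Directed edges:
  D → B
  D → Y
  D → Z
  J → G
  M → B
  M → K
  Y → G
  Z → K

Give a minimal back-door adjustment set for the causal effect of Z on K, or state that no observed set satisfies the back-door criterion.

Z→K: minimal back-door set ∅.

desc(Z)\{Z}={K}; candidates ⊆ {B,D,G,J,M,Y}.
∅: Z⊥K given ∅ in G with Z→· removed — back-door holds.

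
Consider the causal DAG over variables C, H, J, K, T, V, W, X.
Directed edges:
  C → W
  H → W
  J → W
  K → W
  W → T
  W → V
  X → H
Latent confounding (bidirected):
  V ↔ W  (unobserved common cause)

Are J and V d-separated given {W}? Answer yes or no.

No — J and V are d-connected given {W}.

Bayes-Ball from J | {W} reaches {C,H,K,V,X}.
V ∈ reach(J|{W}) ⇒ J ⊥̸ V | {W}.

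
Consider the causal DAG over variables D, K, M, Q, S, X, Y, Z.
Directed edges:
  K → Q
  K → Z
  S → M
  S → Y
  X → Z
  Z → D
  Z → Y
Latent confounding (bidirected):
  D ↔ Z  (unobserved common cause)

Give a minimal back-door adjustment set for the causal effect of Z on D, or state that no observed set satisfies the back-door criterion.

desc(Z)\{Z}={D,Y}; candidates ⊆ {K,M,Q,S,X}.
Z↔D: latent back-door arc(s) into Z.
size 0: {}; under {} Z still reaches {D,K,Q,X} ∋ D.
size 1: {K}, {M}, {Q} …(+2); under {K} Z still reaches {D,X} ∋ D.
size 2: {K,M}, {K,Q}, {K,S} …(+7); under {K,M} Z still reaches {D,X} ∋ D.
Z↔D cannot be blocked by any observed set — no back-door set.

Z→D: no observed back-door set.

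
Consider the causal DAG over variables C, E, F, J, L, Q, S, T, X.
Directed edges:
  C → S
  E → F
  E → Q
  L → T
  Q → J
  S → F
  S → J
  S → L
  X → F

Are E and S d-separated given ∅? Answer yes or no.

Bayes-Ball from E | ∅ reaches {F,J,Q}.
S ∉ reach(E|∅) ⇒ E ⊥ S | ∅.

Yes — E ⊥ S | ∅.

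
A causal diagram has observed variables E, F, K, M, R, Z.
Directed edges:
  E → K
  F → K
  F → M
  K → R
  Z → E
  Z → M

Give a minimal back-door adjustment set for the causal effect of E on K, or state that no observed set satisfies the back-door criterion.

E→K: minimal back-door set ∅.

desc(E)\{E}={K,R}; candidates ⊆ {F,M,Z}.
∅: E⊥K given ∅ in G with E→· removed — back-door holds.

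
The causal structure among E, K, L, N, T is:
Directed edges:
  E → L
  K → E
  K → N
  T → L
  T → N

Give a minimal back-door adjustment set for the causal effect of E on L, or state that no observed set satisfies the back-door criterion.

E→L: minimal back-door set ∅.

desc(E)\{E}={L}; candidates ⊆ {K,N,T}.
∅: E⊥L given ∅ in G with E→· removed — back-door holds.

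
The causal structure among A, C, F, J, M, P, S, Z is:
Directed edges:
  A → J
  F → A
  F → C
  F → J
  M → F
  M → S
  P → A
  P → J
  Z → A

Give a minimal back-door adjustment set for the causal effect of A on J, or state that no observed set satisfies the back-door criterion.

A→J: minimal back-door set {F, P}.

desc(A)\{A}={J}; candidates ⊆ {C,F,M,P,S,Z}.
size 0: {}; under {} A still reaches {C,F,J,M,P,S,Z} ∋ J.
size 1: {C}, {F}, {M} …(+3); under {C} A still reaches {F,J,M,P,S,Z} ∋ J.
{F,P}: A⊥J given {F,P} in G with A→· removed — back-door holds.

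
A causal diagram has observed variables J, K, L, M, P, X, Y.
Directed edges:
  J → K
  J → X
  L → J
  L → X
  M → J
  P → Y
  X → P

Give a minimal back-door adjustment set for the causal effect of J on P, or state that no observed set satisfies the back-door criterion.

J→P: minimal back-door set {L}.

desc(J)\{J}={K,P,X,Y}; candidates ⊆ {L,M}.
size 0: {}; under {} J still reaches {L,M,P,X,Y} ∋ P.
{L}: J⊥P given {L} in G with J→· removed — back-door holds.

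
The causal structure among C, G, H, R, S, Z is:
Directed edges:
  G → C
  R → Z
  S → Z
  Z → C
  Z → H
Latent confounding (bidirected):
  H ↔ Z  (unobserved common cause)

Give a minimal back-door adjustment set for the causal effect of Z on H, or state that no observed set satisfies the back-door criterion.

Z→H: no observed back-door set.

desc(Z)\{Z}={C,H}; candidates ⊆ {G,R,S}.
Z↔H: latent back-door arc(s) into Z.
size 0: {}; under {} Z still reaches {H,R,S} ∋ H.
size 1: {G}, {R}, {S}; under {G} Z still reaches {H,R,S} ∋ H.
size 2: {G,R}, {G,S}, {R,S}; under {G,R} Z still reaches {H,S} ∋ H.
Z↔H cannot be blocked by any observed set — no back-door set.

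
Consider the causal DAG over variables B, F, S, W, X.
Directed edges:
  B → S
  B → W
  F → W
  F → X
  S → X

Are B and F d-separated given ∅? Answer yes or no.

Bayes-Ball from B | ∅ reaches {S,W,X}.
F ∉ reach(B|∅) ⇒ B ⊥ F | ∅.

Yes — B ⊥ F | ∅.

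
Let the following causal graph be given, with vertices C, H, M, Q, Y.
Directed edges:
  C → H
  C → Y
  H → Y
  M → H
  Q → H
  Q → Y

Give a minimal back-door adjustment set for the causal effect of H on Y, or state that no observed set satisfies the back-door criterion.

desc(H)\{H}={Y}; candidates ⊆ {C,M,Q}.
size 0: {}; under {} H still reaches {C,M,Q,Y} ∋ Y.
size 1: {C}, {M}, {Q}; under {C} H still reaches {M,Q,Y} ∋ Y.
{C,Q}: H⊥Y given {C,Q} in G with H→· removed — back-door holds.

H→Y: minimal back-door set {C, Q}.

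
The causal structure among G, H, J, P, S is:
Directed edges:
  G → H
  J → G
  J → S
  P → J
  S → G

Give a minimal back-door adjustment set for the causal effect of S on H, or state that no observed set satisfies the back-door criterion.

S→H: minimal back-door set {J}.

desc(S)\{S}={G,H}; candidates ⊆ {J,P}.
size 0: {}; under {} S still reaches {G,H,J,P} ∋ H.
{J}: S⊥H given {J} in G with S→· removed — back-door holds.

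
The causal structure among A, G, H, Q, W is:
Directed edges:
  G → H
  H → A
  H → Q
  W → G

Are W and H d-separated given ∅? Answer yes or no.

No — W and H are d-connected given ∅.

Bayes-Ball from W | ∅ reaches {A,G,H,Q}.
H ∈ reach(W|∅) ⇒ W ⊥̸ H | ∅.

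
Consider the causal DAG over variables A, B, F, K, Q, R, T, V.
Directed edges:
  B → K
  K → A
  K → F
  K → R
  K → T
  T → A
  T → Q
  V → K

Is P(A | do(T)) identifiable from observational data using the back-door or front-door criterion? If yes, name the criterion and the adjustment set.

P(A|do(T)): backdoor, adjust for {K}.

desc(T)\{T}={A,Q}; candidates ⊆ {B,F,K,R,V}.
size 0: {}; under {} T still reaches {A,B,F,K,R,V} ∋ A.
{K}: T⊥A given {K} in G with T→· removed — back-door holds.
P(A|do(T)) = Σ_{K} P(A|T,K)·P(K).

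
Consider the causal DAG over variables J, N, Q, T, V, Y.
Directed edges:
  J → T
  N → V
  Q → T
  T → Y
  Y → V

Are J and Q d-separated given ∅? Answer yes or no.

Yes — J ⊥ Q | ∅.

Bayes-Ball from J | ∅ reaches {T,V,Y}.
Q ∉ reach(J|∅) ⇒ J ⊥ Q | ∅.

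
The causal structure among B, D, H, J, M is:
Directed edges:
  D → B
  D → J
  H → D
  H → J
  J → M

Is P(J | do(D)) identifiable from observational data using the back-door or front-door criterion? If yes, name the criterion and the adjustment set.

desc(D)\{D}={B,J,M}; candidates ⊆ {H}.
size 0: {}; under {} D still reaches {H,J,M} ∋ J.
{H}: D⊥J given {H} in G with D→· removed — back-door holds.
P(J|do(D)) = Σ_{H} P(J|D,H)·P(H).

P(J|do(D)): backdoor, adjust for {H}.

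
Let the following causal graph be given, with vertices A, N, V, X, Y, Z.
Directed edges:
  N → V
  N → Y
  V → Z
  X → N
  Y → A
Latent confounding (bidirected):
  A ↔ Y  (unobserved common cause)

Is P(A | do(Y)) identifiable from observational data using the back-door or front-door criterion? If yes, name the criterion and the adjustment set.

desc(Y)\{Y}={A}; candidates ⊆ {N,V,X,Z}.
Y↔A: latent back-door arc(s) into Y.
size 0: {}; under {} Y still reaches {A,N,V,X,Z} ∋ A.
size 1: {N}, {V}, {X} …(+1); under {N} Y still reaches {A} ∋ A.
size 2: {N,V}, {N,X}, {N,Z} …(+3); under {N,V} Y still reaches {A} ∋ A.
Y↔A cannot be blocked by any observed set — no back-door set.
No mediator lies on a directed Y→…→A path.
Neither criterion identifies P(A|do(Y)) in this graph.

P(A|do(Y)): not identifiable (no BD/FD set).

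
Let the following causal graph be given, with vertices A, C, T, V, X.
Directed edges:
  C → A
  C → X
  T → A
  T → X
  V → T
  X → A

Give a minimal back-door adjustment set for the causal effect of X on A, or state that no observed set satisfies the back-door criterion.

X→A: minimal back-door set {C, T}.

desc(X)\{X}={A}; candidates ⊆ {C,T,V}.
size 0: {}; under {} X still reaches {A,C,T,V} ∋ A.
size 1: {C}, {T}, {V}; under {C} X still reaches {A,T,V} ∋ A.
{C,T}: X⊥A given {C,T} in G with X→· removed — back-door holds.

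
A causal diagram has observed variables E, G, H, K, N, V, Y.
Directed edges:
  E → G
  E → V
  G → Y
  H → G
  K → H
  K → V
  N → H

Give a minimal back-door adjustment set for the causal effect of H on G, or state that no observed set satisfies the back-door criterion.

H→G: minimal back-door set ∅.

desc(H)\{H}={G,Y}; candidates ⊆ {E,K,N,V}.
∅: H⊥G given ∅ in G with H→· removed — back-door holds.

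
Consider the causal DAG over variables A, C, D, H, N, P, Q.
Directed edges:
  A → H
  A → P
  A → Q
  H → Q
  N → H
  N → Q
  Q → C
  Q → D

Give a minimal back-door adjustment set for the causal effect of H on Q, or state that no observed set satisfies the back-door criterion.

desc(H)\{H}={C,D,Q}; candidates ⊆ {A,N,P}.
size 0: {}; under {} H still reaches {A,C,D,N,P,Q} ∋ Q.
size 1: {A}, {N}, {P}; under {A} H still reaches {C,D,N,Q} ∋ Q.
{A,N}: H⊥Q given {A,N} in G with H→· removed — back-door holds.

H→Q: minimal back-door set {A, N}.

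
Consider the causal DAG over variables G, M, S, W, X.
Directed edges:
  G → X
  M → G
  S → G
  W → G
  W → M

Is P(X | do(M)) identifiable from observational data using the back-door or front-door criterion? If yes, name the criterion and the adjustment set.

P(X|do(M)): backdoor, adjust for {W}.

desc(M)\{M}={G,X}; candidates ⊆ {S,W}.
size 0: {}; under {} M still reaches {G,W,X} ∋ X.
{W}: M⊥X given {W} in G with M→· removed — back-door holds.
P(X|do(M)) = Σ_{W} P(X|M,W)·P(W).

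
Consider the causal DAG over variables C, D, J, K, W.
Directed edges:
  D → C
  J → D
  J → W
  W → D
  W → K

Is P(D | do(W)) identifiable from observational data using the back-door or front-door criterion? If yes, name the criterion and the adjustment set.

desc(W)\{W}={C,D,K}; candidates ⊆ {J}.
size 0: {}; under {} W still reaches {C,D,J} ∋ D.
{J}: W⊥D given {J} in G with W→· removed — back-door holds.
P(D|do(W)) = Σ_{J} P(D|W,J)·P(J).

P(D|do(W)): backdoor, adjust for {J}.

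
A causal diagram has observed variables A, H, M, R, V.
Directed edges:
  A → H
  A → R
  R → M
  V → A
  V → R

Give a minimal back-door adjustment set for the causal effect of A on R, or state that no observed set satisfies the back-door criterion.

A→R: minimal back-door set {V}.

desc(A)\{A}={H,M,R}; candidates ⊆ {V}.
size 0: {}; under {} A still reaches {M,R,V} ∋ R.
{V}: A⊥R given {V} in G with A→· removed — back-door holds.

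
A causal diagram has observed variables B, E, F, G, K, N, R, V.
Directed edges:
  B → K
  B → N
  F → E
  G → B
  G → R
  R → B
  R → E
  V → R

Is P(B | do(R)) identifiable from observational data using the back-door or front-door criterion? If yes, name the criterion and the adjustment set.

P(B|do(R)): backdoor, adjust for {G}.

desc(R)\{R}={B,E,K,N}; candidates ⊆ {F,G,V}.
size 0: {}; under {} R still reaches {B,G,K,N,V} ∋ B.
{G}: R⊥B given {G} in G with R→· removed — back-door holds.
P(B|do(R)) = Σ_{G} P(B|R,G)·P(G).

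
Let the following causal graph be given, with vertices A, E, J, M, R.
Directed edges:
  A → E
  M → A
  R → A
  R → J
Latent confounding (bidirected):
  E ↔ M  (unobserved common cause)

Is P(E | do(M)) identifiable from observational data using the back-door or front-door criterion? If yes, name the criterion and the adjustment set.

P(E|do(M)): frontdoor, adjust for {A}.

desc(M)\{M}={A,E}; candidates ⊆ {J,R}.
M↔E: latent back-door arc(s) into M.
size 0: {}; under {} M still reaches {E} ∋ E.
size 1: {J}, {R}; under {J} M still reaches {E} ∋ E.
size 2: {J,R}; under {J,R} M still reaches {E} ∋ E.
M↔E cannot be blocked by any observed set — no back-door set.
{A}: (i) intercepts every directed M→E path; (ii) no back-door M→{A}; (iii) {M} blocks every back-door {A}→E. Front-door holds.
P(E|do(M)) = Σ_{A} P(A|M) Σ_{M'} P(E|A,M')P(M').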